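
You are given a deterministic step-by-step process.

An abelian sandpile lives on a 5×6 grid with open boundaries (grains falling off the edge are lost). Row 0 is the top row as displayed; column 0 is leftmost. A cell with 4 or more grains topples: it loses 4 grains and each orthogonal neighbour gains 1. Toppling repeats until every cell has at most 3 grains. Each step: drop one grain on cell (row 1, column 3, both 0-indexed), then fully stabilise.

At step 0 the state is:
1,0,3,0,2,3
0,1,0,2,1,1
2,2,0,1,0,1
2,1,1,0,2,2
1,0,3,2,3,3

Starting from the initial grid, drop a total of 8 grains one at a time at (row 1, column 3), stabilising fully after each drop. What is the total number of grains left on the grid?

48

step 0: 1,0,3,0,2,3
0,1,0,2,1,1
2,2,0,1,0,1
2,1,1,0,2,2
1,0,3,2,3,3
step 1: 1,0,3,0,2,3
0,1,0,3,1,1
2,2,0,1,0,1
2,1,1,0,2,2
1,0,3,2,3,3
step 2: 1,0,3,1,2,3
0,1,1,0,2,1
2,2,0,2,0,1
2,1,1,0,2,2
1,0,3,2,3,3
step 3: 1,0,3,1,2,3
0,1,1,1,2,1
2,2,0,2,0,1
2,1,1,0,2,2
1,0,3,2,3,3
step 4: 1,0,3,1,2,3
0,1,1,2,2,1
2,2,0,2,0,1
2,1,1,0,2,2
1,0,3,2,3,3
step 5: 1,0,3,1,2,3
0,1,1,3,2,1
2,2,0,2,0,1
2,1,1,0,2,2
1,0,3,2,3,3
step 6: 1,0,3,2,2,3
0,1,2,0,3,1
2,2,0,3,0,1
2,1,1,0,2,2
1,0,3,2,3,3
step 7: 1,0,3,2,2,3
0,1,2,1,3,1
2,2,0,3,0,1
2,1,1,0,2,2
1,0,3,2,3,3
step 8: 1,0,3,2,2,3
0,1,2,2,3,1
2,2,0,3,0,1
2,1,1,0,2,2
1,0,3,2,3,3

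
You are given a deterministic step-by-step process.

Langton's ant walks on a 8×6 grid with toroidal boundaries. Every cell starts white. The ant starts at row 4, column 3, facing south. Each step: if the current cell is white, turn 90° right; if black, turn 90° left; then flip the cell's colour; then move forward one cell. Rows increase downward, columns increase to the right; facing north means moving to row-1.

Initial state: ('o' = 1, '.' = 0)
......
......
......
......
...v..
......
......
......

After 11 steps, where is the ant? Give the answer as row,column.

3,5

t=0: ......
......
......
......
...v..
......
......
......
t=1: ......
......
......
......
..<o..
......
......
......
t=2: ......
......
......
..^...
..oo..
......
......
......
t=3: ......
......
......
..o>..
..oo..
......
......
......
t=4: ......
......
......
..oo..
..ov..
......
......
......
t=5: ......
......
......
..oo..
..o.>.
......
......
......
t=6: ......
......
......
..oo..
..o.o.
....v.
......
......
t=7: ......
......
......
..oo..
..o.o.
...<o.
......
......
t=8: ......
......
......
..oo..
..o^o.
...oo.
......
......
t=9: ......
......
......
..oo..
..oo>.
...oo.
......
......
t=10: ......
......
......
..oo^.
..oo..
...oo.
......
......
t=11: ......
......
......
..ooo>
..oo..
...oo.
......
......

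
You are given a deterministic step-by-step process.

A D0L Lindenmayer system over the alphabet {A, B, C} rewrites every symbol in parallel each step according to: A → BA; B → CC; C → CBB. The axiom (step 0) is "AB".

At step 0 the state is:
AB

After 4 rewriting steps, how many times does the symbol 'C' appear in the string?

k=0  AB
k=1  BACC
k=2  CCBACBBCBB
k=3  CBBCBBCCBACBBCCCCCBBCCCC
k=4  CBBCCCCCBBCCCCCBBCBBCCBACBBCCCCCBBCBBCBBCBBCBBCCCCCBBCBBCBBCBB

32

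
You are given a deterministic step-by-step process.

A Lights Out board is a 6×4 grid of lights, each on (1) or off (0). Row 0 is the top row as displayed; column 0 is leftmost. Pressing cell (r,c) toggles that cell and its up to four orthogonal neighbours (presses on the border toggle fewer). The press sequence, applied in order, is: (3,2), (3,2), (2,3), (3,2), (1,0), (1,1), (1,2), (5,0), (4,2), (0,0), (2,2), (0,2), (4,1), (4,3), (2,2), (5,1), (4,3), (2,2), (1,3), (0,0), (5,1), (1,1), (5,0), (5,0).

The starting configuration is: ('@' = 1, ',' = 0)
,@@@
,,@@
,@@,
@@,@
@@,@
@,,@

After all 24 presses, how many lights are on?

17

k=0  ,@@@
,,@@
,@@,
@@,@
@@,@
@,,@
k=1  ,@@@
,,@@
,@,,
@,@,
@@@@
@,,@
k=2  ,@@@
,,@@
,@@,
@@,@
@@,@
@,,@
k=3  ,@@@
,,@,
,@,@
@@,,
@@,@
@,,@
k=4  ,@@@
,,@,
,@@@
@,@@
@@@@
@,,@
k=5  @@@@
@@@,
@@@@
@,@@
@@@@
@,,@
k=6  @,@@
,,,,
@,@@
@,@@
@@@@
@,,@
k=7  @,,@
,@@@
@,,@
@,@@
@@@@
@,,@
k=8  @,,@
,@@@
@,,@
@,@@
,@@@
,@,@
k=9  @,,@
,@@@
@,,@
@,,@
,,,,
,@@@
k=10  ,@,@
@@@@
@,,@
@,,@
,,,,
,@@@
k=11  ,@,@
@@,@
@@@,
@,@@
,,,,
,@@@
k=12  ,,@,
@@@@
@@@,
@,@@
,,,,
,@@@
k=13  ,,@,
@@@@
@@@,
@@@@
@@@,
,,@@
k=14  ,,@,
@@@@
@@@,
@@@,
@@,@
,,@,
k=15  ,,@,
@@,@
@,,@
@@,,
@@,@
,,@,
k=16  ,,@,
@@,@
@,,@
@@,,
@,,@
@@,,
k=17  ,,@,
@@,@
@,,@
@@,@
@,@,
@@,@
k=18  ,,@,
@@@@
@@@,
@@@@
@,@,
@@,@
k=19  ,,@@
@@,,
@@@@
@@@@
@,@,
@@,@
k=20  @@@@
,@,,
@@@@
@@@@
@,@,
@@,@
k=21  @@@@
,@,,
@@@@
@@@@
@@@,
,,@@
k=22  @,@@
@,@,
@,@@
@@@@
@@@,
,,@@
k=23  @,@@
@,@,
@,@@
@@@@
,@@,
@@@@
k=24  @,@@
@,@,
@,@@
@@@@
@@@,
,,@@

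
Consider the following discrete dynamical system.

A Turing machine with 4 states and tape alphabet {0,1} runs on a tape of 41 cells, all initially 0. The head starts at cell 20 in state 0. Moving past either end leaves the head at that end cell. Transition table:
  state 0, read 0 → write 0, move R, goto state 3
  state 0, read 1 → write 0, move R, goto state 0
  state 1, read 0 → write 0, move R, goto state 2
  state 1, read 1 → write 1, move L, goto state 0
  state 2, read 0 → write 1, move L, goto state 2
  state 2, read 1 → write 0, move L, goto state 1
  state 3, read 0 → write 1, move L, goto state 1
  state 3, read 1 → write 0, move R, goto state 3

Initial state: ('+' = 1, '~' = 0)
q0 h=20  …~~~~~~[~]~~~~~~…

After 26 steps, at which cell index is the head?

0

gen 0: q0 h=20  …~~~~~~[~]~~~~~~…
gen 1: q3 h=21  …~~~~~~[~]~~~~~~…
gen 2: q1 h=20  …~~~~~~[~]+~~~~~…
gen 3: q2 h=21  …~~~~~~[+]~~~~~~…
gen 4: q1 h=20  …~~~~~~[~]~~~~~~…
gen 5: q2 h=21  …~~~~~~[~]~~~~~~…
gen 6: q2 h=20  …~~~~~~[~]+~~~~~…
gen 7: q2 h=19  …~~~~~~[~]++~~~~…
gen 8: q2 h=18  …~~~~~~[~]+++~~~…
gen 9: q2 h=17  …~~~~~~[~]++++~~…
gen 10: q2 h=16  …~~~~~~[~]+++++~…
gen 11: q2 h=15  …~~~~~~[~]++++++…
gen 12: q2 h=14  …~~~~~~[~]++++++…
gen 13: q2 h=13  …~~~~~~[~]++++++…
gen 14: q2 h=12  …~~~~~~[~]++++++…
gen 15: q2 h=11  …~~~~~~[~]++++++…
gen 16: q2 h=10  …~~~~~~[~]++++++…
gen 17: q2 h= 9  …~~~~~~[~]++++++…
gen 18: q2 h= 8  …~~~~~~[~]++++++…
gen 19: q2 h= 7  …~~~~~~[~]++++++…
gen 20: q2 h= 6  |~~~~~~[~]++++++…
gen 21: q2 h= 5  |~~~~~[~]++++++…
gen 22: q2 h= 4  |~~~~[~]++++++…
gen 23: q2 h= 3  |~~~[~]++++++…
gen 24: q2 h= 2  |~~[~]++++++…
gen 25: q2 h= 1  |~[~]++++++…
gen 26: q2 h= 0  |[~]++++++…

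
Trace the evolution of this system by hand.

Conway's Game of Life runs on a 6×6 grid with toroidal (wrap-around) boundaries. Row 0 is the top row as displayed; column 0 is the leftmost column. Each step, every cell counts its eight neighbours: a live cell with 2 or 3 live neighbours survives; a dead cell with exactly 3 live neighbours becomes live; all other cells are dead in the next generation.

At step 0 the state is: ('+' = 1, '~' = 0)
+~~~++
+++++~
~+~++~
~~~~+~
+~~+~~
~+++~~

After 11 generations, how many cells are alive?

12

gen 0: +~~~++
+++++~
~+~++~
~~~~+~
+~~+~~
~+++~~
gen 1: ~~~~~~
~~~~~~
++~~~~
~~+~++
~+~++~
~+++~~
gen 2: ~~+~~~
~~~~~~
++~~~+
~~+~++
++~~~+
~+~++~
gen 3: ~~++~~
++~~~~
++~~++
~~+~+~
~+~~~~
~+~+++
gen 4: ~~~+~+
~~~++~
~~+++~
~~+++~
++~~~+
++~++~
gen 5: +~~~~+
~~~~~+
~~~~~+
+~~~~~
~~~~~~
~+~+~~
gen 6: +~~~++
~~~~++
+~~~~+
~~~~~~
~~~~~~
+~~~~~
gen 7: +~~~+~
~~~~~~
+~~~++
~~~~~~
~~~~~~
+~~~~~
gen 8: ~~~~~+
+~~~+~
~~~~~+
~~~~~+
~~~~~~
~~~~~+
gen 9: +~~~++
+~~~+~
+~~~++
~~~~~~
~~~~~~
~~~~~~
gen 10: +~~~+~
~+~+~~
+~~~+~
~~~~~+
~~~~~~
~~~~~+
gen 11: +~~~++
++~++~
+~~~++
~~~~~+
~~~~~~
~~~~~+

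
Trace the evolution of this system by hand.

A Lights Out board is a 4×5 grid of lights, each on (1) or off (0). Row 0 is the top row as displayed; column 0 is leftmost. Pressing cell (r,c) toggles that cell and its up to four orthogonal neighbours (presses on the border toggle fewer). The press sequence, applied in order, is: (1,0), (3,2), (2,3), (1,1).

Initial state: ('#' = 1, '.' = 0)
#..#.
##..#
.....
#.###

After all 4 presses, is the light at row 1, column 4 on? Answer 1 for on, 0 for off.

0) #..#.
##..#
.....
#.###
1) ...#.
....#
#....
#.###
2) ...#.
....#
#.#..
##..#
3) ...#.
...##
#..##
##.##
4) .#.#.
#####
##.##
##.##

1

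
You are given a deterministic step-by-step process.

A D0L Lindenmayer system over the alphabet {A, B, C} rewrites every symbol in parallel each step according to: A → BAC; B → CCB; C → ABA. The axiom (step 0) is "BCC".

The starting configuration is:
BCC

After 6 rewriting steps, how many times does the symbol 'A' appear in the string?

[0] BCC
[1] CCBABAABA
[2] ABAABACCBBACCCBBACBACCCBBAC
[3] BACCCBBACBACCCBBACABAABACCBCCBBACABAABAABACCBCCBBACABACCBBACABAABAABACCBCCBBACABA
[4] CCBBACABAABAABACCBCCBBACABACCBBACABAABAABACCBCCBBACABABACC…BBACBACCCBBACBACCCBBACABAABACCBABAABACCBCCBBACABABACCCBBAC  (len 243)
[5] ABAABACCBCCBBACABABACCCBBACBACCCBBACBACCCBBACABAABACCBABAA…ACCBABAABACCBCCBBACABABACCCBBACCCBBACABAABAABACCBCCBBACABA  (len 729)
[6] BACCCBBACBACCCBBACABAABACCBABAABACCBCCBBACABABACCCBBACCCBB…BBACBACCCBBACBACCCBBACABAABACCBABAABACCBCCBBACABABACCCBBAC  (len 2187)

728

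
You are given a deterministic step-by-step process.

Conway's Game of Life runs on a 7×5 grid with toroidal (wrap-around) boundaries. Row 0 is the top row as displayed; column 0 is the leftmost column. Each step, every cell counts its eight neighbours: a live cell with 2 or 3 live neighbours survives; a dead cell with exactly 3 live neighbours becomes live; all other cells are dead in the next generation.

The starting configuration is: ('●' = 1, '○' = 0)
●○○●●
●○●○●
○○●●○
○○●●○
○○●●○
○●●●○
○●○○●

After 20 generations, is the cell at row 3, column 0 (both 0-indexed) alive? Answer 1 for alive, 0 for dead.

1

t=0: ●○○●●
●○●○●
○○●●○
○○●●○
○○●●○
○●●●○
○●○○●
t=1: ○○●○○
●○●○○
○○○○○
○●○○●
○○○○●
●●○○●
○●○○○
t=2: ○○●○○
○●○○○
●●○○○
●○○○○
○●○●●
○●○○●
○●●○○
t=3: ○○●○○
●●●○○
●●○○○
○○●○○
○●●●●
○●○○●
●●●●○
t=4: ○○○○●
●○●○○
●○○○○
○○○○●
○●○○●
○○○○○
●○○●●
t=5: ○●○○○
●●○○●
●●○○●
○○○○●
●○○○○
○○○●○
●○○●●
t=6: ○●●●○
○○●○●
○●○●○
○●○○●
○○○○●
●○○●○
●○●●●
t=7: ○○○○○
●○○○●
○●○●●
○○●●●
○○○●●
●●●○○
●○○○○
t=8: ●○○○●
●○○●●
○●○○○
○○○○○
○○○○○
●●●●○
●○○○○
t=9: ○●○●○
○●○●○
●○○○●
○○○○○
○●●○○
●●●○●
○○●●○
t=10: ○●○●●
○●○●○
●○○○●
●●○○○
○○●●○
●○○○●
○○○○○
t=11: ●○○●●
○●○●○
○○●○●
●●●●○
○○●●○
○○○●●
○○○●○
t=12: ●○○●○
○●○○○
○○○○●
●○○○○
●○○○○
○○○○●
●○●○○
t=13: ●○●○●
●○○○●
●○○○○
●○○○●
●○○○●
●●○○●
●●○●○
t=14: ○○●○○
○○○●○
○●○○○
○●○○○
○○○●○
○○●●○
○○○●○
t=15: ○○●●○
○○●○○
○○●○○
○○●○○
○○○●○
○○●●●
○○○●○
t=16: ○○●●○
○●●○○
○●●●○
○○●●○
○○○○●
○○●○●
○○○○○
t=17: ○●●●○
○○○○○
○○○○○
○●○○●
○○●○●
○○○●○
○○●○○
t=18: ○●●●○
○○●○○
○○○○○
●○○●○
●○●○●
○○●●○
○●○○○
t=19: ○●○●○
○●●●○
○○○○○
●●○●○
●○●○○
●○●●●
○●○○○
t=20: ●●○●○
○●○●○
●○○●●
●●●○●
○○○○○
●○●●●
○●○○○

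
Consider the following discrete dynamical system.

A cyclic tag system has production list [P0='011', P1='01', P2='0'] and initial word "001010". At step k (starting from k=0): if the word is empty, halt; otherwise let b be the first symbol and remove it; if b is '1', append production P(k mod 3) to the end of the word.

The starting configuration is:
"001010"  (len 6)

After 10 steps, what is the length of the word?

0

gen 0: "001010"  (len 6)
gen 1: "01010"  (len 5)
gen 2: "1010"  (len 4)
gen 3: "0100"  (len 4)
gen 4: "100"  (len 3)
gen 5: "0001"  (len 4)
gen 6: "001"  (len 3)
gen 7: "01"  (len 2)
gen 8: "1"  (len 1)
gen 9: "0"  (len 1)
gen 10: (halted — word empty)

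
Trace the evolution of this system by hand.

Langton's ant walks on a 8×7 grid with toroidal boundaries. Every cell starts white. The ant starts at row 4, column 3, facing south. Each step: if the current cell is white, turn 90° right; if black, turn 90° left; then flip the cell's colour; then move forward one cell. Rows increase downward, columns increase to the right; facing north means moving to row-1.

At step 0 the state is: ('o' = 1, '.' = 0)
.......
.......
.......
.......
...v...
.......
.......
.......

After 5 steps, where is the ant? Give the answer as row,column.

t=0: .......
.......
.......
.......
...v...
.......
.......
.......
t=1: .......
.......
.......
.......
..<o...
.......
.......
.......
t=2: .......
.......
.......
..^....
..oo...
.......
.......
.......
t=3: .......
.......
.......
..o>...
..oo...
.......
.......
.......
t=4: .......
.......
.......
..oo...
..ov...
.......
.......
.......
t=5: .......
.......
.......
..oo...
..o.>..
.......
.......
.......

4,4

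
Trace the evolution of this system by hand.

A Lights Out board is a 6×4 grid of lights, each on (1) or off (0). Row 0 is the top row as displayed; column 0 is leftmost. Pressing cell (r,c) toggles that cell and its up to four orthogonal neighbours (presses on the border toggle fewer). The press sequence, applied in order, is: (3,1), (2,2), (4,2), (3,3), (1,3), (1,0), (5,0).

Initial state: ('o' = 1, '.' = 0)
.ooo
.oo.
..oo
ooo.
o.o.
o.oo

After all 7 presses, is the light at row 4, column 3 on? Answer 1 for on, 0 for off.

0

k=0  .ooo
.oo.
..oo
ooo.
o.o.
o.oo
k=1  .ooo
.oo.
.ooo
....
ooo.
o.oo
k=2  .ooo
.o..
....
..o.
ooo.
o.oo
k=3  .ooo
.o..
....
....
o..o
o..o
k=4  .ooo
.o..
...o
..oo
o...
o..o
k=5  .oo.
.ooo
....
..oo
o...
o..o
k=6  ooo.
o.oo
o...
..oo
o...
o..o
k=7  ooo.
o.oo
o...
..oo
....
.o.o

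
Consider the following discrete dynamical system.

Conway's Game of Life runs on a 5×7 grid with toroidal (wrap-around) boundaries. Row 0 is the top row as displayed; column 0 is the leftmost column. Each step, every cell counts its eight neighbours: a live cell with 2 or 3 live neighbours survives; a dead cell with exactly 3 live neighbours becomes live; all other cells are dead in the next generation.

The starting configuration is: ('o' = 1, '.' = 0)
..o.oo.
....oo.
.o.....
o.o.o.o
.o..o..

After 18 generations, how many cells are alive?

[0] ..o.oo.
....oo.
.o.....
o.o.o.o
.o..o..
[1] .......
...ooo.
oo.oo.o
o.oo.o.
ooo.o.o
[2] ooo...o
o.oo.oo
oo.....
.......
o.o.ooo
[3] .......
...o.o.
ooo....
.....o.
..oo.o.
[4] ..oo...
.oo....
.oo.o.o
...oo.o
....o..
[5] .ooo...
o......
.o..o..
o.o.o..
..o.oo.
[6] .oooo..
o..o...
oo.o...
..o.o..
....oo.
[7] .oo..o.
o......
oo.oo..
.oo.oo.
.o...o.
[8] ooo...o
o..oo.o
o..oooo
.....oo
o..o.oo
[9] ..o....
.......
...o...
...o...
..o.o..
[10] ...o...
.......
.......
..ooo..
..o....
[11] .......
.......
...o...
..oo...
..o.o..
[12] .......
.......
..oo...
..o.o..
..o....
[13] .......
.......
..oo...
.oo....
...o...
[14] .......
.......
.ooo...
.o.....
..o....
[15] .......
..o....
.oo....
.o.o...
.......
[16] .......
.oo....
.o.o...
.o.....
.......
[17] .......
.oo....
oo.....
..o....
.......
[18] .......
ooo....
o......
.o.....
.......

5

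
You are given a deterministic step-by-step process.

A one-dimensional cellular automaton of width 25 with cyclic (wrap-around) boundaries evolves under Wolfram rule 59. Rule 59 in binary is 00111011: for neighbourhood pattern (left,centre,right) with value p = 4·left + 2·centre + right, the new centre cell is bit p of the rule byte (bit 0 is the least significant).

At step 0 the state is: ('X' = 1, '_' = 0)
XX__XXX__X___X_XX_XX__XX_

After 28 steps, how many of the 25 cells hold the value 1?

k=0  XX__XXX__X___X_XX_XX__XX_
k=1  X_XXX__XX_XXX_XX_XX_XXX_X
k=2  _XX__XXX_XX__XX_XX_XX__XX
k=3  XX_XXX__XX_XXX_XX_XX_XXX_
k=4  X_XX__XXX_XX__XX_XX_XX__X
k=5  _XX_XXX__XX_XXX_XX_XX_XXX
k=6  XX_XX__XXX_XX__XX_XX_XX__
k=7  X_XX_XXX__XX_XXX_XX_XX_XX
k=8  _XX_XX__XXX_XX__XX_XX_XX_
k=9  XX_XX_XXX__XX_XXX_XX_XX_X
k=10  __XX_XX__XXX_XX__XX_XX_XX
k=11  XXX_XX_XXX__XX_XXX_XX_XX_
k=12  X__XX_XX__XXX_XX__XX_XX_X
k=13  _XXX_XX_XXX__XX_XXX_XX_XX
k=14  XX__XX_XX__XXX_XX__XX_XX_
k=15  X_XXX_XX_XXX__XX_XXX_XX_X
k=16  _XX__XX_XX__XXX_XX__XX_XX
k=17  XX_XXX_XX_XXX__XX_XXX_XX_
k=18  X_XX__XX_XX__XXX_XX__XX_X
k=19  _XX_XXX_XX_XXX__XX_XXX_XX
k=20  XX_XX__XX_XX__XXX_XX__XX_
k=21  X_XX_XXX_XX_XXX__XX_XXX_X
k=22  _XX_XX__XX_XX__XXX_XX__XX
k=23  XX_XX_XXX_XX_XXX__XX_XXX_
k=24  X_XX_XX__XX_XX__XXX_XX__X
k=25  _XX_XX_XXX_XX_XXX__XX_XXX
k=26  XX_XX_XX__XX_XX__XXX_XX__
k=27  X_XX_XX_XXX_XX_XXX__XX_XX
k=28  _XX_XX_XX__XX_XX__XXX_XX_

15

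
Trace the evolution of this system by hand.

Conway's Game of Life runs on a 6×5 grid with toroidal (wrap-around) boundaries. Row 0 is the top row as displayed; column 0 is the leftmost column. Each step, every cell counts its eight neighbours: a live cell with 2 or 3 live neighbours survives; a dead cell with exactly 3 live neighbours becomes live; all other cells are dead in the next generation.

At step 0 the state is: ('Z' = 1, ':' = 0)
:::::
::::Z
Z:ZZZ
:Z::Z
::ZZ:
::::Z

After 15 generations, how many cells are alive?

[0] :::::
::::Z
Z:ZZZ
:Z::Z
::ZZ:
::::Z
[1] :::::
Z:::Z
:ZZ::
:Z:::
Z:ZZZ
:::Z:
[2] ::::Z
ZZ:::
:ZZ::
::::Z
ZZZZZ
::ZZ:
[3] ZZZZZ
ZZZ::
:ZZ::
::::Z
ZZ:::
:::::
[4] :::ZZ
:::::
::ZZ:
::Z::
Z::::
:::Z:
[5] :::ZZ
::Z:Z
::ZZ:
:ZZZ:
:::::
:::Z:
[6] ::Z:Z
::Z:Z
::::Z
:Z:Z:
:::Z:
:::ZZ
[7] Z:Z:Z
Z:::Z
Z:Z:Z
::ZZZ
:::Z:
::Z:Z
[8] :::::
:::::
::Z::
ZZZ::
:::::
ZZZ:Z
[9] ZZ:::
:::::
::Z::
:ZZ::
:::ZZ
ZZ:::
[10] ZZ:::
:Z:::
:ZZ::
:ZZ::
:::ZZ
:ZZ::
[11] Z::::
:::::
Z::::
ZZ:::
Z::Z:
:ZZZZ
[12] ZZZZZ
:::::
ZZ:::
ZZ:::
:::Z:
:ZZZ:
[13] Z:::Z
:::Z:
ZZ:::
ZZZ:Z
Z::ZZ
:::::
[14] ::::Z
:Z:::
:::Z:
::Z::
::ZZ:
:::Z:
[15] :::::
:::::
::Z::
::Z::
::ZZ:
::ZZZ

7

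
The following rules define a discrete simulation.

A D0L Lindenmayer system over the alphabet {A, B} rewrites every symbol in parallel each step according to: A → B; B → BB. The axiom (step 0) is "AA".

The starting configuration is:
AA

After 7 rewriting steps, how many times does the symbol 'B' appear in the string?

[0] AA
[1] BB
[2] BBBB
[3] BBBBBBBB
[4] BBBBBBBBBBBBBBBB
[5] BBBBBBBBBBBBBBBBBBBBBBBBBBBBBBBB
[6] BBBBBBBBBBBBBBBBBBBBBBBBBBBBBBBBBBBBBBBBBBBBBBBBBBBBBBBBBBBBBBBB
[7] BBBBBBBBBBBBBBBBBBBBBBBBBBBBBBBBBBBBBBBBBBBBBBBBBBBBBBBBBB…BBBBBBBBBBBBBBBBBBBBBBBBBBBBBBBBBBBBBBBBBBBBBBBBBBBBBBBBBB  (len 128)

128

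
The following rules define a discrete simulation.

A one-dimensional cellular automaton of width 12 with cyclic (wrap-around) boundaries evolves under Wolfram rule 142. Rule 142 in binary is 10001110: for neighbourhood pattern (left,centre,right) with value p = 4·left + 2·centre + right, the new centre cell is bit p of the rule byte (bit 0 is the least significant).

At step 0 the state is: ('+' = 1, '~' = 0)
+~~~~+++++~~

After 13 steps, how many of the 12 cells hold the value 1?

0) +~~~~+++++~~
1) +~~~+++++~~+
2) ~~~+++++~~++
3) ~~+++++~~++~
4) ~+++++~~++~~
5) +++++~~++~~~
6) ++++~~++~~~+
7) +++~~++~~~++
8) ++~~++~~~+++
9) +~~++~~~++++
10) ~~++~~~+++++
11) ~++~~~+++++~
12) ++~~~+++++~~
13) +~~~+++++~~+

7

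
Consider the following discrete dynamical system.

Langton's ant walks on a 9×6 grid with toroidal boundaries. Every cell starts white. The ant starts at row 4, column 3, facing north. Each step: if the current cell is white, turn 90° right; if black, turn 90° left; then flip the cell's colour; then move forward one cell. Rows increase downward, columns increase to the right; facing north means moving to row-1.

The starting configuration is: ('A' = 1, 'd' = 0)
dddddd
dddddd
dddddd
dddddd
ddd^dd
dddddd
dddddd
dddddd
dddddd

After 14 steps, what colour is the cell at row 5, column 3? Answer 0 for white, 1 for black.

step 0: dddddd
dddddd
dddddd
dddddd
ddd^dd
dddddd
dddddd
dddddd
dddddd
step 1: dddddd
dddddd
dddddd
dddddd
dddA>d
dddddd
dddddd
dddddd
dddddd
step 2: dddddd
dddddd
dddddd
dddddd
dddAAd
ddddvd
dddddd
dddddd
dddddd
step 3: dddddd
dddddd
dddddd
dddddd
dddAAd
ddd<Ad
dddddd
dddddd
dddddd
step 4: dddddd
dddddd
dddddd
dddddd
ddd^Ad
dddAAd
dddddd
dddddd
dddddd
step 5: dddddd
dddddd
dddddd
dddddd
dd<dAd
dddAAd
dddddd
dddddd
dddddd
step 6: dddddd
dddddd
dddddd
dd^ddd
ddAdAd
dddAAd
dddddd
dddddd
dddddd
step 7: dddddd
dddddd
dddddd
ddA>dd
ddAdAd
dddAAd
dddddd
dddddd
dddddd
step 8: dddddd
dddddd
dddddd
ddAAdd
ddAvAd
dddAAd
dddddd
dddddd
dddddd
step 9: dddddd
dddddd
dddddd
ddAAdd
dd<AAd
dddAAd
dddddd
dddddd
dddddd
step 10: dddddd
dddddd
dddddd
ddAAdd
dddAAd
ddvAAd
dddddd
dddddd
dddddd
step 11: dddddd
dddddd
dddddd
ddAAdd
dddAAd
d<AAAd
dddddd
dddddd
dddddd
step 12: dddddd
dddddd
dddddd
ddAAdd
d^dAAd
dAAAAd
dddddd
dddddd
dddddd
step 13: dddddd
dddddd
dddddd
ddAAdd
dA>AAd
dAAAAd
dddddd
dddddd
dddddd
step 14: dddddd
dddddd
dddddd
ddAAdd
dAAAAd
dAvAAd
dddddd
dddddd
dddddd

1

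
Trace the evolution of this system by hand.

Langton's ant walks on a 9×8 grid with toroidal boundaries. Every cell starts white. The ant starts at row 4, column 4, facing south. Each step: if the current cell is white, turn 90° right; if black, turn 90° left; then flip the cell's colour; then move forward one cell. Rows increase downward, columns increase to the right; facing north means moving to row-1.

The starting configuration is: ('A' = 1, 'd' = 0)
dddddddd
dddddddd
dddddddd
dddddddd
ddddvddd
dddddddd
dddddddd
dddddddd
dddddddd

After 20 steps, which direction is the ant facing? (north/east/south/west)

0) dddddddd
dddddddd
dddddddd
dddddddd
ddddvddd
dddddddd
dddddddd
dddddddd
dddddddd
1) dddddddd
dddddddd
dddddddd
dddddddd
ddd<Addd
dddddddd
dddddddd
dddddddd
dddddddd
2) dddddddd
dddddddd
dddddddd
ddd^dddd
dddAAddd
dddddddd
dddddddd
dddddddd
dddddddd
3) dddddddd
dddddddd
dddddddd
dddA>ddd
dddAAddd
dddddddd
dddddddd
dddddddd
dddddddd
4) dddddddd
dddddddd
dddddddd
dddAAddd
dddAvddd
dddddddd
dddddddd
dddddddd
dddddddd
5) dddddddd
dddddddd
dddddddd
dddAAddd
dddAd>dd
dddddddd
dddddddd
dddddddd
dddddddd
6) dddddddd
dddddddd
dddddddd
dddAAddd
dddAdAdd
dddddvdd
dddddddd
dddddddd
dddddddd
7) dddddddd
dddddddd
dddddddd
dddAAddd
dddAdAdd
dddd<Add
dddddddd
dddddddd
dddddddd
8) dddddddd
dddddddd
dddddddd
dddAAddd
dddA^Add
ddddAAdd
dddddddd
dddddddd
dddddddd
9) dddddddd
dddddddd
dddddddd
dddAAddd
dddAA>dd
ddddAAdd
dddddddd
dddddddd
dddddddd
10) dddddddd
dddddddd
dddddddd
dddAA^dd
dddAAddd
ddddAAdd
dddddddd
dddddddd
dddddddd
11) dddddddd
dddddddd
dddddddd
dddAAA>d
dddAAddd
ddddAAdd
dddddddd
dddddddd
dddddddd
12) dddddddd
dddddddd
dddddddd
dddAAAAd
dddAAdvd
ddddAAdd
dddddddd
dddddddd
dddddddd
13) dddddddd
dddddddd
dddddddd
dddAAAAd
dddAA<Ad
ddddAAdd
dddddddd
dddddddd
dddddddd
14) dddddddd
dddddddd
dddddddd
dddAA^Ad
dddAAAAd
ddddAAdd
dddddddd
dddddddd
dddddddd
15) dddddddd
dddddddd
dddddddd
dddA<dAd
dddAAAAd
ddddAAdd
dddddddd
dddddddd
dddddddd
16) dddddddd
dddddddd
dddddddd
dddAddAd
dddAvAAd
ddddAAdd
dddddddd
dddddddd
dddddddd
17) dddddddd
dddddddd
dddddddd
dddAddAd
dddAd>Ad
ddddAAdd
dddddddd
dddddddd
dddddddd
18) dddddddd
dddddddd
dddddddd
dddAd^Ad
dddAddAd
ddddAAdd
dddddddd
dddddddd
dddddddd
19) dddddddd
dddddddd
dddddddd
dddAdA>d
dddAddAd
ddddAAdd
dddddddd
dddddddd
dddddddd
20) dddddddd
dddddddd
dddddd^d
dddAdAdd
dddAddAd
ddddAAdd
dddddddd
dddddddd
dddddddd

north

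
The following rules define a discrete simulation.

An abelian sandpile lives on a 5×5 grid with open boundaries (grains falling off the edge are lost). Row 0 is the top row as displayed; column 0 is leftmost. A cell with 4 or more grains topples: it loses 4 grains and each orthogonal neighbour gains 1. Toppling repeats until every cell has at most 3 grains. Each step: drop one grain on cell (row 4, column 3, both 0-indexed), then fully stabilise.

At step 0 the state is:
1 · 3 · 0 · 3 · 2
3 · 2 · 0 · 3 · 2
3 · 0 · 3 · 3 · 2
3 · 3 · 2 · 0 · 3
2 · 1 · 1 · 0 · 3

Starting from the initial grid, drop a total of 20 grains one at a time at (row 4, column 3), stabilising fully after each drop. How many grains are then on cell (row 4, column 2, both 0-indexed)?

2

0) 1 · 3 · 0 · 3 · 2
3 · 2 · 0 · 3 · 2
3 · 0 · 3 · 3 · 2
3 · 3 · 2 · 0 · 3
2 · 1 · 1 · 0 · 3
1) 1 · 3 · 0 · 3 · 2
3 · 2 · 0 · 3 · 2
3 · 0 · 3 · 3 · 2
3 · 3 · 2 · 0 · 3
2 · 1 · 1 · 1 · 3
2) 1 · 3 · 0 · 3 · 2
3 · 2 · 0 · 3 · 2
3 · 0 · 3 · 3 · 2
3 · 3 · 2 · 0 · 3
2 · 1 · 1 · 2 · 3
3) 1 · 3 · 0 · 3 · 2
3 · 2 · 0 · 3 · 2
3 · 0 · 3 · 3 · 2
3 · 3 · 2 · 0 · 3
2 · 1 · 1 · 3 · 3
4) 1 · 3 · 0 · 3 · 2
3 · 2 · 0 · 3 · 2
3 · 0 · 3 · 3 · 3
3 · 3 · 2 · 2 · 0
2 · 1 · 2 · 1 · 1
5) 1 · 3 · 0 · 3 · 2
3 · 2 · 0 · 3 · 2
3 · 0 · 3 · 3 · 3
3 · 3 · 2 · 2 · 0
2 · 1 · 2 · 2 · 1
6) 1 · 3 · 0 · 3 · 2
3 · 2 · 0 · 3 · 2
3 · 0 · 3 · 3 · 3
3 · 3 · 2 · 2 · 0
2 · 1 · 2 · 3 · 1
7) 1 · 3 · 0 · 3 · 2
3 · 2 · 0 · 3 · 2
3 · 0 · 3 · 3 · 3
3 · 3 · 2 · 3 · 0
2 · 1 · 3 · 0 · 2
8) 1 · 3 · 0 · 3 · 2
3 · 2 · 0 · 3 · 2
3 · 0 · 3 · 3 · 3
3 · 3 · 2 · 3 · 0
2 · 1 · 3 · 1 · 2
9) 1 · 3 · 0 · 3 · 2
3 · 2 · 0 · 3 · 2
3 · 0 · 3 · 3 · 3
3 · 3 · 2 · 3 · 0
2 · 1 · 3 · 2 · 2
10) 1 · 3 · 0 · 3 · 2
3 · 2 · 0 · 3 · 2
3 · 0 · 3 · 3 · 3
3 · 3 · 2 · 3 · 0
2 · 1 · 3 · 3 · 2
11) 2 · 3 · 1 · 1 · 0
0 · 3 · 2 · 2 · 1
1 · 3 · 1 · 3 · 1
1 · 1 · 2 · 2 · 2
3 · 3 · 1 · 2 · 3
12) 2 · 3 · 1 · 1 · 0
0 · 3 · 2 · 2 · 1
1 · 3 · 1 · 3 · 1
1 · 1 · 2 · 2 · 2
3 · 3 · 1 · 3 · 3
13) 2 · 3 · 1 · 1 · 0
0 · 3 · 2 · 2 · 1
1 · 3 · 1 · 3 · 1
1 · 1 · 2 · 3 · 3
3 · 3 · 2 · 1 · 0
14) 2 · 3 · 1 · 1 · 0
0 · 3 · 2 · 2 · 1
1 · 3 · 1 · 3 · 1
1 · 1 · 2 · 3 · 3
3 · 3 · 2 · 2 · 0
15) 2 · 3 · 1 · 1 · 0
0 · 3 · 2 · 2 · 1
1 · 3 · 1 · 3 · 1
1 · 1 · 2 · 3 · 3
3 · 3 · 2 · 3 · 0
16) 2 · 3 · 1 · 1 · 0
0 · 3 · 2 · 3 · 1
1 · 3 · 2 · 0 · 3
1 · 1 · 3 · 2 · 0
3 · 3 · 3 · 1 · 2
17) 2 · 3 · 1 · 1 · 0
0 · 3 · 2 · 3 · 1
1 · 3 · 2 · 0 · 3
1 · 1 · 3 · 2 · 0
3 · 3 · 3 · 2 · 2
18) 2 · 3 · 1 · 1 · 0
0 · 3 · 2 · 3 · 1
1 · 3 · 2 · 0 · 3
1 · 1 · 3 · 2 · 0
3 · 3 · 3 · 3 · 2
19) 2 · 3 · 1 · 1 · 0
0 · 3 · 2 · 3 · 1
1 · 3 · 3 · 1 · 3
2 · 3 · 1 · 0 · 1
0 · 1 · 2 · 2 · 3
20) 2 · 3 · 1 · 1 · 0
0 · 3 · 2 · 3 · 1
1 · 3 · 3 · 1 · 3
2 · 3 · 1 · 0 · 1
0 · 1 · 2 · 3 · 3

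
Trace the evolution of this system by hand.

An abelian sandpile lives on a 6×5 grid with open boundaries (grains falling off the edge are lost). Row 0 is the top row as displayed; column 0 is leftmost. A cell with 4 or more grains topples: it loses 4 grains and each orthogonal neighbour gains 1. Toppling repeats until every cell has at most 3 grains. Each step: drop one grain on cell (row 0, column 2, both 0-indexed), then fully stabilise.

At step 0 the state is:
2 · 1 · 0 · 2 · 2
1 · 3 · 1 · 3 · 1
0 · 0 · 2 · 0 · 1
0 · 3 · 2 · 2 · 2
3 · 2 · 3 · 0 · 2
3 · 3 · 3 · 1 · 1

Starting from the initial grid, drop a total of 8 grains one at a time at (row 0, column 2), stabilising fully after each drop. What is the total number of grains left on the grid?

0) 2 · 1 · 0 · 2 · 2
1 · 3 · 1 · 3 · 1
0 · 0 · 2 · 0 · 1
0 · 3 · 2 · 2 · 2
3 · 2 · 3 · 0 · 2
3 · 3 · 3 · 1 · 1
1) 2 · 1 · 1 · 2 · 2
1 · 3 · 1 · 3 · 1
0 · 0 · 2 · 0 · 1
0 · 3 · 2 · 2 · 2
3 · 2 · 3 · 0 · 2
3 · 3 · 3 · 1 · 1
2) 2 · 1 · 2 · 2 · 2
1 · 3 · 1 · 3 · 1
0 · 0 · 2 · 0 · 1
0 · 3 · 2 · 2 · 2
3 · 2 · 3 · 0 · 2
3 · 3 · 3 · 1 · 1
3) 2 · 1 · 3 · 2 · 2
1 · 3 · 1 · 3 · 1
0 · 0 · 2 · 0 · 1
0 · 3 · 2 · 2 · 2
3 · 2 · 3 · 0 · 2
3 · 3 · 3 · 1 · 1
4) 2 · 2 · 0 · 3 · 2
1 · 3 · 2 · 3 · 1
0 · 0 · 2 · 0 · 1
0 · 3 · 2 · 2 · 2
3 · 2 · 3 · 0 · 2
3 · 3 · 3 · 1 · 1
5) 2 · 2 · 1 · 3 · 2
1 · 3 · 2 · 3 · 1
0 · 0 · 2 · 0 · 1
0 · 3 · 2 · 2 · 2
3 · 2 · 3 · 0 · 2
3 · 3 · 3 · 1 · 1
6) 2 · 2 · 2 · 3 · 2
1 · 3 · 2 · 3 · 1
0 · 0 · 2 · 0 · 1
0 · 3 · 2 · 2 · 2
3 · 2 · 3 · 0 · 2
3 · 3 · 3 · 1 · 1
7) 2 · 2 · 3 · 3 · 2
1 · 3 · 2 · 3 · 1
0 · 0 · 2 · 0 · 1
0 · 3 · 2 · 2 · 2
3 · 2 · 3 · 0 · 2
3 · 3 · 3 · 1 · 1
8) 3 · 0 · 3 · 1 · 3
2 · 1 · 1 · 1 · 2
0 · 1 · 3 · 1 · 1
0 · 3 · 2 · 2 · 2
3 · 2 · 3 · 0 · 2
3 · 3 · 3 · 1 · 1

53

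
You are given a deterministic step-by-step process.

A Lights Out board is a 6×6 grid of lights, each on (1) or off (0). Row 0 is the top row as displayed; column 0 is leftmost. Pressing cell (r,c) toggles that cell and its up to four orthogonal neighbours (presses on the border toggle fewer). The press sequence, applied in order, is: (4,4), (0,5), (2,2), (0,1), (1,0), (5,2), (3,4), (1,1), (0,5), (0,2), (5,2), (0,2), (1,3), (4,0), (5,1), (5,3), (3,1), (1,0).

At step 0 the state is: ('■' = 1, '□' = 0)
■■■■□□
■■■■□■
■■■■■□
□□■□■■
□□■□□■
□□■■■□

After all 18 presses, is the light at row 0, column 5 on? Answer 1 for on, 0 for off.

gen 0: ■■■■□□
■■■■□■
■■■■■□
□□■□■■
□□■□□■
□□■■■□
gen 1: ■■■■□□
■■■■□■
■■■■■□
□□■□□■
□□■■■□
□□■■□□
gen 2: ■■■■■■
■■■■□□
■■■■■□
□□■□□■
□□■■■□
□□■■□□
gen 3: ■■■■■■
■■□■□□
■□□□■□
□□□□□■
□□■■■□
□□■■□□
gen 4: □□□■■■
■□□■□□
■□□□■□
□□□□□■
□□■■■□
□□■■□□
gen 5: ■□□■■■
□■□■□□
□□□□■□
□□□□□■
□□■■■□
□□■■□□
gen 6: ■□□■■■
□■□■□□
□□□□■□
□□□□□■
□□□■■□
□■□□□□
gen 7: ■□□■■■
□■□■□□
□□□□□□
□□□■■□
□□□■□□
□■□□□□
gen 8: ■■□■■■
■□■■□□
□■□□□□
□□□■■□
□□□■□□
□■□□□□
gen 9: ■■□■□□
■□■■□■
□■□□□□
□□□■■□
□□□■□□
□■□□□□
gen 10: ■□■□□□
■□□■□■
□■□□□□
□□□■■□
□□□■□□
□■□□□□
gen 11: ■□■□□□
■□□■□■
□■□□□□
□□□■■□
□□■■□□
□□■■□□
gen 12: ■■□■□□
■□■■□■
□■□□□□
□□□■■□
□□■■□□
□□■■□□
gen 13: ■■□□□□
■□□□■■
□■□■□□
□□□■■□
□□■■□□
□□■■□□
gen 14: ■■□□□□
■□□□■■
□■□■□□
■□□■■□
■■■■□□
■□■■□□
gen 15: ■■□□□□
■□□□■■
□■□■□□
■□□■■□
■□■■□□
□■□■□□
gen 16: ■■□□□□
■□□□■■
□■□■□□
■□□■■□
■□■□□□
□■■□■□
gen 17: ■■□□□□
■□□□■■
□□□■□□
□■■■■□
■■■□□□
□■■□■□
gen 18: □■□□□□
□■□□■■
■□□■□□
□■■■■□
■■■□□□
□■■□■□

0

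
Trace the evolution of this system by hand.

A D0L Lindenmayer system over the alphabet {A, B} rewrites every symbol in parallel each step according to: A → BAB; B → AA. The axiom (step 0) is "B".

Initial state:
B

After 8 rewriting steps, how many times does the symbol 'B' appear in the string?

724

step 0: B
step 1: AA
step 2: BABBAB
step 3: AABABAAAABABAA
step 4: BABBABAABABAABABBABBABBABAABABAABABBAB
step 5: AABABAAAABABAABABBABAABABAABABBABAABABAAAABABAAAABABAAAABABAABABBABAABABAABABBABAABABAAAABABAA
step 6: BABBABAABABAABABBABBABBABAABABAABABBABAABABAAAABABAABABBAB…BABBABAABABAAAABABAABABBABAABABAABABBABBABBABAABABAABABBAB  (len 246)
step 7: AABABAAAABABAABABBABAABABAABABBABAABABAAAABABAAAABABAAAABA…ABAAAABABAAAABABAAAABABAABABBABAABABAABABBABAABABAAAABABAA  (len 622)
step 8: BABBABAABABAABABBABBABBABAABABAABABBABAABABAAAABABAABABBAB…BABBABAABABAAAABABAABABBABAABABAABABBABBABBABAABABAABABBAB  (len 1606)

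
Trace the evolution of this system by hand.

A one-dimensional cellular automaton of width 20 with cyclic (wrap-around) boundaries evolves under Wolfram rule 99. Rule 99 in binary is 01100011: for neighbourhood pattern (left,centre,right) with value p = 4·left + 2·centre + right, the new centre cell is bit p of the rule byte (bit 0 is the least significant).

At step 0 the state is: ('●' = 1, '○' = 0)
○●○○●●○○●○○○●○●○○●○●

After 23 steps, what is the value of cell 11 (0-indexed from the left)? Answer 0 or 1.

0

[0] ○●○○●●○○●○○○●○●○○●○●
[1] ●○○●○●○●○○●●○●○○●○●○
[2] ○○●○●○●○○●○●●○○●○●○●
[3] ○●○●○●○○●○●○●○●○●○●○
[4] ●○●○●○○●○●○●○●○●○●○○
[5] ○●○●○○●○●○●○●○●○●○○●
[6] ●○●○○●○●○●○●○●○●○○●○
[7] ○●○○●○●○●○●○●○●○○●○●
[8] ●○○●○●○●○●○●○●○○●○●○
[9] ○○●○●○●○●○●○●○○●○●○●
[10] ○●○●○●○●○●○●○○●○●○●○
[11] ●○●○●○●○●○●○○●○●○●○○
[12] ○●○●○●○●○●○○●○●○●○○●
[13] ●○●○●○●○●○○●○●○●○○●○
[14] ○●○●○●○●○○●○●○●○○●○●
[15] ●○●○●○●○○●○●○●○○●○●○
[16] ○●○●○●○○●○●○●○○●○●○●
[17] ●○●○●○○●○●○●○○●○●○●○
[18] ○●○●○○●○●○●○○●○●○●○●
[19] ●○●○○●○●○●○○●○●○●○●○
[20] ○●○○●○●○●○○●○●○●○●○●
[21] ●○○●○●○●○○●○●○●○●○●○
[22] ○○●○●○●○○●○●○●○●○●○●
[23] ○●○●○●○○●○●○●○●○●○●○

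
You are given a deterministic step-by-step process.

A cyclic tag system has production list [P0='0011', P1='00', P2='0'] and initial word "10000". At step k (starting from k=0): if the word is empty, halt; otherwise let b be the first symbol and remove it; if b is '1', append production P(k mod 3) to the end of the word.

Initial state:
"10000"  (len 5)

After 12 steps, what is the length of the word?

0

t=0: "10000"  (len 5)
t=1: "00000011"  (len 8)
t=2: "0000011"  (len 7)
t=3: "000011"  (len 6)
t=4: "00011"  (len 5)
t=5: "0011"  (len 4)
t=6: "011"  (len 3)
t=7: "11"  (len 2)
t=8: "100"  (len 3)
t=9: "000"  (len 3)
t=10: "00"  (len 2)
t=11: "0"  (len 1)
t=12: (halted — word empty)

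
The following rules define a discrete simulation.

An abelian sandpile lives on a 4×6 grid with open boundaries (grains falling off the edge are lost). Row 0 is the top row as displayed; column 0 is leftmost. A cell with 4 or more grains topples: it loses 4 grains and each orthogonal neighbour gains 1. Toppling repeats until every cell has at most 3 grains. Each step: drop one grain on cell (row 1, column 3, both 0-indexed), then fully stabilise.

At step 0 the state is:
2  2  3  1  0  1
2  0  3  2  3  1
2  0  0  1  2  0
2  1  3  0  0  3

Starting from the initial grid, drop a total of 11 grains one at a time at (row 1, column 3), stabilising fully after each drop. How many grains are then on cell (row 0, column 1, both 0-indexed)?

3

step 0: 2  2  3  1  0  1
2  0  3  2  3  1
2  0  0  1  2  0
2  1  3  0  0  3
step 1: 2  2  3  1  0  1
2  0  3  3  3  1
2  0  0  1  2  0
2  1  3  0  0  3
step 2: 2  3  0  3  1  1
2  1  1  2  0  2
2  0  1  2  3  0
2  1  3  0  0  3
step 3: 2  3  0  3  1  1
2  1  1  3  0  2
2  0  1  2  3  0
2  1  3  0  0  3
step 4: 2  3  1  0  2  1
2  1  2  1  1  2
2  0  1  3  3  0
2  1  3  0  0  3
step 5: 2  3  1  0  2  1
2  1  2  2  1  2
2  0  1  3  3  0
2  1  3  0  0  3
step 6: 2  3  1  0  2  1
2  1  2  3  1  2
2  0  1  3  3  0
2  1  3  0  0  3
step 7: 2  3  1  1  2  1
2  1  3  1  3  2
2  0  2  1  0  1
2  1  3  1  1  3
step 8: 2  3  1  1  2  1
2  1  3  2  3  2
2  0  2  1  0  1
2  1  3  1  1  3
step 9: 2  3  1  1  2  1
2  1  3  3  3  2
2  0  2  1  0  1
2  1  3  1  1  3
step 10: 2  3  2  2  3  1
2  2  0  2  0  3
2  0  3  2  1  1
2  1  3  1  1  3
step 11: 2  3  2  2  3  1
2  2  0  3  0  3
2  0  3  2  1  1
2  1  3  1  1  3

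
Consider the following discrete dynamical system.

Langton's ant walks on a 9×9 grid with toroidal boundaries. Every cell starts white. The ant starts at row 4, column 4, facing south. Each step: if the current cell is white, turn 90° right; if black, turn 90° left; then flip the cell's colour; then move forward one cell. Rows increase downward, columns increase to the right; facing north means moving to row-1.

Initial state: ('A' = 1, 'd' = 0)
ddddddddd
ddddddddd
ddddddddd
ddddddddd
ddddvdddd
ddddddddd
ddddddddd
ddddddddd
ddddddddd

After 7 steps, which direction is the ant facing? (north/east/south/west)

k=0  ddddddddd
ddddddddd
ddddddddd
ddddddddd
ddddvdddd
ddddddddd
ddddddddd
ddddddddd
ddddddddd
k=1  ddddddddd
ddddddddd
ddddddddd
ddddddddd
ddd<Adddd
ddddddddd
ddddddddd
ddddddddd
ddddddddd
k=2  ddddddddd
ddddddddd
ddddddddd
ddd^ddddd
dddAAdddd
ddddddddd
ddddddddd
ddddddddd
ddddddddd
k=3  ddddddddd
ddddddddd
ddddddddd
dddA>dddd
dddAAdddd
ddddddddd
ddddddddd
ddddddddd
ddddddddd
k=4  ddddddddd
ddddddddd
ddddddddd
dddAAdddd
dddAvdddd
ddddddddd
ddddddddd
ddddddddd
ddddddddd
k=5  ddddddddd
ddddddddd
ddddddddd
dddAAdddd
dddAd>ddd
ddddddddd
ddddddddd
ddddddddd
ddddddddd
k=6  ddddddddd
ddddddddd
ddddddddd
dddAAdddd
dddAdAddd
dddddvddd
ddddddddd
ddddddddd
ddddddddd
k=7  ddddddddd
ddddddddd
ddddddddd
dddAAdddd
dddAdAddd
dddd<Addd
ddddddddd
ddddddddd
ddddddddd

west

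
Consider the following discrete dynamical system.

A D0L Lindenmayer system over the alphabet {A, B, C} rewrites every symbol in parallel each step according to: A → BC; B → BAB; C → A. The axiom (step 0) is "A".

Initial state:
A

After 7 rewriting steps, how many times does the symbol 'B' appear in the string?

step 0: A
step 1: BC
step 2: BABA
step 3: BABBCBABBC
step 4: BABBCBABBABABABBCBABBABA
step 5: BABBCBABBABABABBCBABBABBCBABBCBABBCBABBABABABBCBABBABBCBABBC
step 6: BABBCBABBABABABBCBABBABBCBABBCBABBCBABBABABABBCBABBABBCBAB…CBABBABBCBABBCBABBCBABBABABABBCBABBABBCBABBABABABBCBABBABA  (len 148)
step 7: BABBCBABBABABABBCBABBABBCBABBCBABBCBABBABABABBCBABBABBCBAB…BBCBABBABABABBCBABBABBCBABBCBABBCBABBABABABBCBABBABBCBABBC  (len 368)

220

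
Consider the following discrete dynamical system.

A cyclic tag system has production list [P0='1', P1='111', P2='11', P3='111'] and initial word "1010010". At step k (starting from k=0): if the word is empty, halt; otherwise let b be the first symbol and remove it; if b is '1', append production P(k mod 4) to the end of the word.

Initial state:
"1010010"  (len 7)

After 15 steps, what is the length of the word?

16

k=0  "1010010"  (len 7)
k=1  "0100101"  (len 7)
k=2  "100101"  (len 6)
k=3  "0010111"  (len 7)
k=4  "010111"  (len 6)
k=5  "10111"  (len 5)
k=6  "0111111"  (len 7)
k=7  "111111"  (len 6)
k=8  "11111111"  (len 8)
k=9  "11111111"  (len 8)
k=10  "1111111111"  (len 10)
k=11  "11111111111"  (len 11)
k=12  "1111111111111"  (len 13)
k=13  "1111111111111"  (len 13)
k=14  "111111111111111"  (len 15)
k=15  "1111111111111111"  (len 16)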